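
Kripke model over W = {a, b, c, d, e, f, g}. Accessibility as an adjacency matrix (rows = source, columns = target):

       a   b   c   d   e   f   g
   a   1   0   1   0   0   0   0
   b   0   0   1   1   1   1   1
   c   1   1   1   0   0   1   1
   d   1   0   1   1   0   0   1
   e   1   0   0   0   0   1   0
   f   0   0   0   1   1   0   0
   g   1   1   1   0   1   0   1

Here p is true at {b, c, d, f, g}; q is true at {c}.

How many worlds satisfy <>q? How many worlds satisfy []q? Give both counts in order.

5 and 0

For <>q:
a: successors {a, c}; q there: a:F, c:T. ✓
b: successors {c, d, e, f, g}; q there: c:T, d:F, e:F, f:F, g:F. ✓
c: successors {a, b, c, f, g}; q there: a:F, b:F, c:T, f:F, g:F. ✓
d: successors {a, c, d, g}; q there: a:F, c:T, d:F, g:F. ✓
e: successors {a, f}; q there: a:F, f:F. ✗
f: successors {d, e}; q there: d:F, e:F. ✗
g: successors {a, b, c, e, g}; q there: a:F, b:F, c:T, e:F, g:F. ✓
— 5 worlds.
For []q:
a: successors {a, c}; q there: a:F, c:T. ✗
b: successors {c, d, e, f, g}; q there: c:T, d:F, e:F, f:F, g:F. ✗
c: successors {a, b, c, f, g}; q there: a:F, b:F, c:T, f:F, g:F. ✗
d: successors {a, c, d, g}; q there: a:F, c:T, d:F, g:F. ✗
e: successors {a, f}; q there: a:F, f:F. ✗
f: successors {d, e}; q there: d:F, e:F. ✗
g: successors {a, b, c, e, g}; q there: a:F, b:F, c:T, e:F, g:F. ✗
— 0 worlds.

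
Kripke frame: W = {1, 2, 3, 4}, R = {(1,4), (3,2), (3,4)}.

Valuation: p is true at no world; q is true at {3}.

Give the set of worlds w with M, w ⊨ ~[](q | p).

{1, 3}

1: [](q | p) is F. ✓
2: [](q | p) is T. ✗
3: [](q | p) is F. ✓
4: [](q | p) is T. ✗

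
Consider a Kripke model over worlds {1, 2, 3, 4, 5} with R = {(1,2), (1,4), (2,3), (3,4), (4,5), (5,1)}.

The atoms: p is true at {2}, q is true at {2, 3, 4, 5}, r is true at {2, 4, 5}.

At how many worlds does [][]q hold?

4

1: successors {2, 4}; []q there: 2:T, 4:T. ✓
2: successors {3}; []q there: 3:T. ✓
3: successors {4}; []q there: 4:T. ✓
4: successors {5}; []q there: 5:F. ✗
5: successors {1}; []q there: 1:T. ✓
Satisfying worlds: {1, 2, 3, 5}.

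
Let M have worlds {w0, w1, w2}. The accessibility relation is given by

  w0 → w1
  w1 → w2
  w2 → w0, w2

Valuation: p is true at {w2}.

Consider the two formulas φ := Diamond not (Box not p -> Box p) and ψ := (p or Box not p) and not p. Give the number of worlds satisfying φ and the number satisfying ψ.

1 and 1

For Diamond not (Box not p -> Box p):
w0: successors {w1}; not (Box not p -> Box p) there: w1:F. ✗
w1: successors {w2}; not (Box not p -> Box p) there: w2:F. ✗
w2: successors {w0, w2}; not (Box not p -> Box p) there: w0:T, w2:F. ✓
— 1 world.
For (p or Box not p) and not p:
w0: p or Box not p is T, not p is T. ✓
w1: p or Box not p is F, not p is T. ✗
w2: p or Box not p is T, not p is F. ✗
— 1 world.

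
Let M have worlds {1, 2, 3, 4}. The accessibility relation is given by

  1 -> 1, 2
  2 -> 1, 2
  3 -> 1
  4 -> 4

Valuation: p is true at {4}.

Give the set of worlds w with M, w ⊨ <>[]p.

1: successors {1, 2}; []p there: 1:F, 2:F. ✗
2: successors {1, 2}; []p there: 1:F, 2:F. ✗
3: successors {1}; []p there: 1:F. ✗
4: successors {4}; []p there: 4:T. ✓

{4}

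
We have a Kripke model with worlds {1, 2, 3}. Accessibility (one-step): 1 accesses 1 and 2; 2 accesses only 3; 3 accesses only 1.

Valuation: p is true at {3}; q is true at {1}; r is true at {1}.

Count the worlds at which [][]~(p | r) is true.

0

1: successors {1, 2}; []~(p | r) there: 1:F, 2:F. ✗
2: successors {3}; []~(p | r) there: 3:F. ✗
3: successors {1}; []~(p | r) there: 1:F. ✗
Satisfying worlds: ∅.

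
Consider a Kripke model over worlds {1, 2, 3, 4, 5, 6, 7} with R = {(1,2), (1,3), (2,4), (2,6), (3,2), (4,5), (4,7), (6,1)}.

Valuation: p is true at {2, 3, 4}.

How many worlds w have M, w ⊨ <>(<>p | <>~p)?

1: successors {2, 3}; <>p | <>~p there: 2:T, 3:T. ✓
2: successors {4, 6}; <>p | <>~p there: 4:T, 6:T. ✓
3: successors {2}; <>p | <>~p there: 2:T. ✓
4: successors {5, 7}; <>p | <>~p there: 5:F, 7:F. ✗
5: no successors, so <>(<>p | <>~p) fails. ✗
6: successors {1}; <>p | <>~p there: 1:T. ✓
7: no successors, so <>(<>p | <>~p) fails. ✗
Satisfying worlds: {1, 2, 3, 6}.

4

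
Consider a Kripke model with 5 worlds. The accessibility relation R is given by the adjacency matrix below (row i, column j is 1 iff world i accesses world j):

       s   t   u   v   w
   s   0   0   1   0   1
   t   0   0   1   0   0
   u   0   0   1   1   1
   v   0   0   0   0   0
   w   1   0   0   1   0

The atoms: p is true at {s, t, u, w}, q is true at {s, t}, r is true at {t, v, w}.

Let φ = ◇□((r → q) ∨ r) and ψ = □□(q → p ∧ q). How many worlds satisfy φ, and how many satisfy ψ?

For ◇□((r → q) ∨ r):
s: successors {u, w}; □((r → q) ∨ r) there: u:T, w:T. ✓
t: successors {u}; □((r → q) ∨ r) there: u:T. ✓
u: successors {u, v, w}; □((r → q) ∨ r) there: u:T, v:T, w:T. ✓
v: no successors, so ◇□((r → q) ∨ r) fails. ✗
w: successors {s, v}; □((r → q) ∨ r) there: s:T, v:T. ✓
— 4 worlds.
For □□(q → p ∧ q):
s: successors {u, w}; □(q → p ∧ q) there: u:T, w:T. ✓
t: successors {u}; □(q → p ∧ q) there: u:T. ✓
u: successors {u, v, w}; □(q → p ∧ q) there: u:T, v:T, w:T. ✓
v: no successors, so □□(q → p ∧ q) holds vacuously. ✓
w: successors {s, v}; □(q → p ∧ q) there: s:T, v:T. ✓
— 5 worlds.

4 and 5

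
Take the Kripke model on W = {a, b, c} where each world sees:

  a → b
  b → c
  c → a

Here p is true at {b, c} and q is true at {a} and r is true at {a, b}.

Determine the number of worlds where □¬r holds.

a: successors {b}; ¬r there: b:F. ✗
b: successors {c}; ¬r there: c:T. ✓
c: successors {a}; ¬r there: a:F. ✗
Satisfying worlds: {b}.

1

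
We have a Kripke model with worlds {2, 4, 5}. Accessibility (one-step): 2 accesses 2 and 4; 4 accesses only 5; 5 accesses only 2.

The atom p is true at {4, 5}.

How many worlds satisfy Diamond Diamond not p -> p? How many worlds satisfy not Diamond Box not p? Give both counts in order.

For Diamond Diamond not p -> p:
2: Diamond Diamond not p is T, p is F. ✗
4: Diamond Diamond not p is T, p is T. ✓
5: Diamond Diamond not p is T, p is T. ✓
— 2 worlds.
For not Diamond Box not p:
2: Diamond Box not p is F. ✓
4: Diamond Box not p is T. ✗
5: Diamond Box not p is F. ✓
— 2 worlds.

2 and 2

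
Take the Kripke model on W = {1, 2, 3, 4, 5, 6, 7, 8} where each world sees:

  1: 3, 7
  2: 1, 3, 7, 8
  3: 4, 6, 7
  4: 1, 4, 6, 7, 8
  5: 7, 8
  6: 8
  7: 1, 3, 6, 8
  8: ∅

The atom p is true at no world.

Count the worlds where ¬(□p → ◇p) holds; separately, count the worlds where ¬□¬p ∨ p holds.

1 and 0

For ¬(□p → ◇p):
1: □p → ◇p is T. ✗
2: □p → ◇p is T. ✗
3: □p → ◇p is T. ✗
4: □p → ◇p is T. ✗
5: □p → ◇p is T. ✗
6: □p → ◇p is T. ✗
7: □p → ◇p is T. ✗
8: □p → ◇p is F. ✓
— 1 world.
For ¬□¬p ∨ p:
1: ¬□¬p is F, p is F. ✗
2: ¬□¬p is F, p is F. ✗
3: ¬□¬p is F, p is F. ✗
4: ¬□¬p is F, p is F. ✗
5: ¬□¬p is F, p is F. ✗
6: ¬□¬p is F, p is F. ✗
7: ¬□¬p is F, p is F. ✗
8: ¬□¬p is F, p is F. ✗
— 0 worlds.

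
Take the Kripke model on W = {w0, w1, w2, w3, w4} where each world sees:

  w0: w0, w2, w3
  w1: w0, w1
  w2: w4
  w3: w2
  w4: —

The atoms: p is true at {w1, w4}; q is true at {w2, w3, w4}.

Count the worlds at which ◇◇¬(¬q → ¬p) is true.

w0: successors {w0, w2, w3}; ◇¬(¬q → ¬p) there: w0:F, w2:F, w3:F. ✗
w1: successors {w0, w1}; ◇¬(¬q → ¬p) there: w0:F, w1:T. ✓
w2: successors {w4}; ◇¬(¬q → ¬p) there: w4:F. ✗
w3: successors {w2}; ◇¬(¬q → ¬p) there: w2:F. ✗
w4: no successors, so ◇◇¬(¬q → ¬p) fails. ✗
Satisfying worlds: {w1}.

1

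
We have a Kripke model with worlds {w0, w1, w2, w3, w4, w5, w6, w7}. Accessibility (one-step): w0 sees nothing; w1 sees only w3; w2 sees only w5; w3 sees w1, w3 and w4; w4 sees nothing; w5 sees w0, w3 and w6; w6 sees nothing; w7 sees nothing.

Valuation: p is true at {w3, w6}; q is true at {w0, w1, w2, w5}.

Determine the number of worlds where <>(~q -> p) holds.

w0: no successors, so <>(~q -> p) fails. ✗
w1: successors {w3}; ~q -> p there: w3:T. ✓
w2: successors {w5}; ~q -> p there: w5:T. ✓
w3: successors {w1, w3, w4}; ~q -> p there: w1:T, w3:T, w4:F. ✓
w4: no successors, so <>(~q -> p) fails. ✗
w5: successors {w0, w3, w6}; ~q -> p there: w0:T, w3:T, w6:T. ✓
w6: no successors, so <>(~q -> p) fails. ✗
w7: no successors, so <>(~q -> p) fails. ✗
Satisfying worlds: {w1, w2, w3, w5}.

4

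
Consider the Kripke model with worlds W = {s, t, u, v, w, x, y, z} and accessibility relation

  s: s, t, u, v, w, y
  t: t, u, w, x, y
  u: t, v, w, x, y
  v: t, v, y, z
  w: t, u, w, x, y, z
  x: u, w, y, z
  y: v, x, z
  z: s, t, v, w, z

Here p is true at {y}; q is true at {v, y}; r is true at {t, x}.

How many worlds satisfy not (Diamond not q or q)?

0

s: Diamond not q or q is T. ✗
t: Diamond not q or q is T. ✗
u: Diamond not q or q is T. ✗
v: Diamond not q or q is T. ✗
w: Diamond not q or q is T. ✗
x: Diamond not q or q is T. ✗
y: Diamond not q or q is T. ✗
z: Diamond not q or q is T. ✗
Satisfying worlds: ∅.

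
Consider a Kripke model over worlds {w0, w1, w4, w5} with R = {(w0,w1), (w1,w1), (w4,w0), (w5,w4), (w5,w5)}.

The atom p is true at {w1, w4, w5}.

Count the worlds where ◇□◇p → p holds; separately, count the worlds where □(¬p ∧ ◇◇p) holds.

For ◇□◇p → p:
w0: ◇□◇p is T, p is F. ✗
w1: ◇□◇p is T, p is T. ✓
w4: ◇□◇p is T, p is T. ✓
w5: ◇□◇p is T, p is T. ✓
— 3 worlds.
For □(¬p ∧ ◇◇p):
w0: successors {w1}; ¬p ∧ ◇◇p there: w1:F. ✗
w1: successors {w1}; ¬p ∧ ◇◇p there: w1:F. ✗
w4: successors {w0}; ¬p ∧ ◇◇p there: w0:T. ✓
w5: successors {w4, w5}; ¬p ∧ ◇◇p there: w4:F, w5:F. ✗
— 1 world.

3 and 1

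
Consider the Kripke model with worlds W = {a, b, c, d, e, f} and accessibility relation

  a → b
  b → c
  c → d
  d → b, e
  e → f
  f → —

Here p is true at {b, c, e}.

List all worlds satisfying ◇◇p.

{a, c, d}

a: successors {b}; ◇p there: b:T. ✓
b: successors {c}; ◇p there: c:F. ✗
c: successors {d}; ◇p there: d:T. ✓
d: successors {b, e}; ◇p there: b:T, e:F. ✓
e: successors {f}; ◇p there: f:F. ✗
f: no successors, so ◇◇p fails. ✗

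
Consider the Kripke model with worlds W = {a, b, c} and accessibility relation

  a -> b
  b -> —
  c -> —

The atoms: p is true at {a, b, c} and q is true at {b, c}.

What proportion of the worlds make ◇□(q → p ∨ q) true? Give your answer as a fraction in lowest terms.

1/3

a: successors {b}; □(q → p ∨ q) there: b:T. ✓
b: no successors, so ◇□(q → p ∨ q) fails. ✗
c: no successors, so ◇□(q → p ∨ q) fails. ✗
That's 1 of 3 worlds, so 1/3.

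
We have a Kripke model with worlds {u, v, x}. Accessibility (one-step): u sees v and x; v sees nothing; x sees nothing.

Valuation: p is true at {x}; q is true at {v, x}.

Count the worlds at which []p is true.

u: successors {v, x}; p there: v:F, x:T. ✗
v: no successors, so []p holds vacuously. ✓
x: no successors, so []p holds vacuously. ✓
Satisfying worlds: {v, x}.

2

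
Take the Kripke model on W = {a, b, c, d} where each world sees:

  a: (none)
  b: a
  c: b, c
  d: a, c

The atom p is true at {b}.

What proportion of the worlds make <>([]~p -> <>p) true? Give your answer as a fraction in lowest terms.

1/2

a: no successors, so <>([]~p -> <>p) fails. ✗
b: successors {a}; []~p -> <>p there: a:F. ✗
c: successors {b, c}; []~p -> <>p there: b:F, c:T. ✓
d: successors {a, c}; []~p -> <>p there: a:F, c:T. ✓
That's 2 of 4 worlds, so 2/4 = 1/2.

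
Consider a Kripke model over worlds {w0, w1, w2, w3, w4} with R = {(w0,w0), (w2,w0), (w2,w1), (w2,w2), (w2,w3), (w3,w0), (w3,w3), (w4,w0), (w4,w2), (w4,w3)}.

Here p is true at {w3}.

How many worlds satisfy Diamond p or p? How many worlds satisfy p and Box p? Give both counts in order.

3 and 0

For Diamond p or p:
w0: Diamond p is F, p is F. ✗
w1: Diamond p is F, p is F. ✗
w2: Diamond p is T, p is F. ✓
w3: Diamond p is T, p is T. ✓
w4: Diamond p is T, p is F. ✓
— 3 worlds.
For p and Box p:
w0: p is F, Box p is F. ✗
w1: p is F, Box p is T. ✗
w2: p is F, Box p is F. ✗
w3: p is T, Box p is F. ✗
w4: p is F, Box p is F. ✗
— 0 worlds.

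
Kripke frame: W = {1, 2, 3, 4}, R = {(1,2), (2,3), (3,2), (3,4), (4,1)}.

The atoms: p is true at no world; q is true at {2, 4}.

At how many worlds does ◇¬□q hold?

2

1: successors {2}; ¬□q there: 2:T. ✓
2: successors {3}; ¬□q there: 3:F. ✗
3: successors {2, 4}; ¬□q there: 2:T, 4:T. ✓
4: successors {1}; ¬□q there: 1:F. ✗
Satisfying worlds: {1, 3}.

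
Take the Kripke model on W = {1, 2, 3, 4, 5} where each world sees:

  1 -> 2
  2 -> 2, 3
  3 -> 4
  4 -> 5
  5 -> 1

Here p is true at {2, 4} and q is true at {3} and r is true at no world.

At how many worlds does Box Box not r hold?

5

1: successors {2}; Box not r there: 2:T. ✓
2: successors {2, 3}; Box not r there: 2:T, 3:T. ✓
3: successors {4}; Box not r there: 4:T. ✓
4: successors {5}; Box not r there: 5:T. ✓
5: successors {1}; Box not r there: 1:T. ✓
Satisfying worlds: {1, 2, 3, 4, 5}.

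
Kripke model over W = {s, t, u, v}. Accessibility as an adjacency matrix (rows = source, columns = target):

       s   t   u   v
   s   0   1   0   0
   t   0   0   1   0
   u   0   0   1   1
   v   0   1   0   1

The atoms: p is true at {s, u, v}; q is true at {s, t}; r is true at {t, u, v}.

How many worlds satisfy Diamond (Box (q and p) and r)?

0

s: successors {t}; Box (q and p) and r there: t:F. ✗
t: successors {u}; Box (q and p) and r there: u:F. ✗
u: successors {u, v}; Box (q and p) and r there: u:F, v:F. ✗
v: successors {t, v}; Box (q and p) and r there: t:F, v:F. ✗
Satisfying worlds: ∅.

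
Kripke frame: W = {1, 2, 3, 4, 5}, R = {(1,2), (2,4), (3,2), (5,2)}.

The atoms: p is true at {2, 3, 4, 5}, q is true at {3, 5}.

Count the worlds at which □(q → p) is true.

1: successors {2}; q → p there: 2:T. ✓
2: successors {4}; q → p there: 4:T. ✓
3: successors {2}; q → p there: 2:T. ✓
4: no successors, so □(q → p) holds vacuously. ✓
5: successors {2}; q → p there: 2:T. ✓
Satisfying worlds: {1, 2, 3, 4, 5}.

5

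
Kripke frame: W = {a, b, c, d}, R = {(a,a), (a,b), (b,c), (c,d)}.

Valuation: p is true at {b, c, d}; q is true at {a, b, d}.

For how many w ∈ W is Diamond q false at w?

2

a: successors {a, b}; q there: a:T, b:T. ✓
b: successors {c}; q there: c:F. ✗
c: successors {d}; q there: d:T. ✓
d: no successors, so Diamond q fails. ✗
Satisfying worlds: {a, c}.
So Diamond q fails at the other 2 worlds.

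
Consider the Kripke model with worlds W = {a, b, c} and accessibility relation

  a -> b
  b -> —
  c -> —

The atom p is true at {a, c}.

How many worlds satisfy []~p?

3

a: successors {b}; ~p there: b:T. ✓
b: no successors, so []~p holds vacuously. ✓
c: no successors, so []~p holds vacuously. ✓
Satisfying worlds: {a, b, c}.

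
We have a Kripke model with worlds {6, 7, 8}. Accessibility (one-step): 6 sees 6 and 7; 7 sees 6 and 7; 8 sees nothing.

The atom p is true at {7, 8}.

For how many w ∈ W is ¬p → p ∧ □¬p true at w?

2

6: ¬p is T, p ∧ □¬p is F. ✗
7: ¬p is F, p ∧ □¬p is F. ✓
8: ¬p is F, p ∧ □¬p is T. ✓
Satisfying worlds: {7, 8}.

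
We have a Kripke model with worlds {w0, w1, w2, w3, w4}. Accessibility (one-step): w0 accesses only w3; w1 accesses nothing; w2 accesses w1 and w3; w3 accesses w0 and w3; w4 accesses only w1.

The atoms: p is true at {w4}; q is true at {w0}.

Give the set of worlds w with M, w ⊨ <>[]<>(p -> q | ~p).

{w0, w2, w3, w4}

w0: successors {w3}; []<>(p -> q | ~p) there: w3:T. ✓
w1: no successors, so <>[]<>(p -> q | ~p) fails. ✗
w2: successors {w1, w3}; []<>(p -> q | ~p) there: w1:T, w3:T. ✓
w3: successors {w0, w3}; []<>(p -> q | ~p) there: w0:T, w3:T. ✓
w4: successors {w1}; []<>(p -> q | ~p) there: w1:T. ✓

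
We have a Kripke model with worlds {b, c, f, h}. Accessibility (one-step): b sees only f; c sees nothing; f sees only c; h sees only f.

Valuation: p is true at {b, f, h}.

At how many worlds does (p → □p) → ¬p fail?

2

b: p → □p is T, ¬p is F. ✗
c: p → □p is T, ¬p is T. ✓
f: p → □p is F, ¬p is F. ✓
h: p → □p is T, ¬p is F. ✗
Satisfying worlds: {c, f}.
So (p → □p) → ¬p fails at the other 2 worlds.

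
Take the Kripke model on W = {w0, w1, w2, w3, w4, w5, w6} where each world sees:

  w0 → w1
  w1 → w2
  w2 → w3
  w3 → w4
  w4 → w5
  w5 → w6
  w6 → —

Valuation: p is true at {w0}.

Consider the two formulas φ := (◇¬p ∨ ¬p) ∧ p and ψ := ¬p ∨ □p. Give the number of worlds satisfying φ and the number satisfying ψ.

1 and 6

For (◇¬p ∨ ¬p) ∧ p:
w0: ◇¬p ∨ ¬p is T, p is T. ✓
w1: ◇¬p ∨ ¬p is T, p is F. ✗
w2: ◇¬p ∨ ¬p is T, p is F. ✗
w3: ◇¬p ∨ ¬p is T, p is F. ✗
w4: ◇¬p ∨ ¬p is T, p is F. ✗
w5: ◇¬p ∨ ¬p is T, p is F. ✗
w6: ◇¬p ∨ ¬p is T, p is F. ✗
— 1 world.
For ¬p ∨ □p:
w0: ¬p is F, □p is F. ✗
w1: ¬p is T, □p is F. ✓
w2: ¬p is T, □p is F. ✓
w3: ¬p is T, □p is F. ✓
w4: ¬p is T, □p is F. ✓
w5: ¬p is T, □p is F. ✓
w6: ¬p is T, □p is T. ✓
— 6 worlds.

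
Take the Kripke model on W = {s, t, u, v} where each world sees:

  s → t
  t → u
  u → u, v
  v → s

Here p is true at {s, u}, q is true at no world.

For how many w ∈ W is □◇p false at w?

1

s: successors {t}; ◇p there: t:T. ✓
t: successors {u}; ◇p there: u:T. ✓
u: successors {u, v}; ◇p there: u:T, v:T. ✓
v: successors {s}; ◇p there: s:F. ✗
Satisfying worlds: {s, t, u}.
So □◇p fails at the other 1 world.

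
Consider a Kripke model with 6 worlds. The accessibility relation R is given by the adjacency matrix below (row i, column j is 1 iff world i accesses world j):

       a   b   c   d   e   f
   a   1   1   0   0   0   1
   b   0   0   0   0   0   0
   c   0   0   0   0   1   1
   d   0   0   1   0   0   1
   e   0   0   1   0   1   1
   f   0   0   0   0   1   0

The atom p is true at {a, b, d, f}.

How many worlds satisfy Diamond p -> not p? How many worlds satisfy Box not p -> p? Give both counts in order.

4 and 6

For Diamond p -> not p:
a: Diamond p is T, not p is F. ✗
b: Diamond p is F, not p is F. ✓
c: Diamond p is T, not p is T. ✓
d: Diamond p is T, not p is F. ✗
e: Diamond p is T, not p is T. ✓
f: Diamond p is F, not p is F. ✓
— 4 worlds.
For Box not p -> p:
a: Box not p is F, p is T. ✓
b: Box not p is T, p is T. ✓
c: Box not p is F, p is F. ✓
d: Box not p is F, p is T. ✓
e: Box not p is F, p is F. ✓
f: Box not p is T, p is T. ✓
— 6 worlds.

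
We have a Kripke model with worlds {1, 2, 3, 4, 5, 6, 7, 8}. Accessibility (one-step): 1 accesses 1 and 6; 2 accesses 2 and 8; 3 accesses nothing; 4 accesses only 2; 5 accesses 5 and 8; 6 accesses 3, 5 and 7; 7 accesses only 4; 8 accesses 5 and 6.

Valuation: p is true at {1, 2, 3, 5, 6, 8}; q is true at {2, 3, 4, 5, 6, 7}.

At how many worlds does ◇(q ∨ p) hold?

7

1: successors {1, 6}; q ∨ p there: 1:T, 6:T. ✓
2: successors {2, 8}; q ∨ p there: 2:T, 8:T. ✓
3: no successors, so ◇(q ∨ p) fails. ✗
4: successors {2}; q ∨ p there: 2:T. ✓
5: successors {5, 8}; q ∨ p there: 5:T, 8:T. ✓
6: successors {3, 5, 7}; q ∨ p there: 3:T, 5:T, 7:T. ✓
7: successors {4}; q ∨ p there: 4:T. ✓
8: successors {5, 6}; q ∨ p there: 5:T, 6:T. ✓
Satisfying worlds: {1, 2, 4, 5, 6, 7, 8}.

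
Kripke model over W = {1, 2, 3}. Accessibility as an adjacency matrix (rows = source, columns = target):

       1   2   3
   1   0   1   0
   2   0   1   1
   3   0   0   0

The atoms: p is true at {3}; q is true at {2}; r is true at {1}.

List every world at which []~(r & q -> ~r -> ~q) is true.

{3}

1: successors {2}; ~(r & q -> ~r -> ~q) there: 2:F. ✗
2: successors {2, 3}; ~(r & q -> ~r -> ~q) there: 2:F, 3:F. ✗
3: no successors, so []~(r & q -> ~r -> ~q) holds vacuously. ✓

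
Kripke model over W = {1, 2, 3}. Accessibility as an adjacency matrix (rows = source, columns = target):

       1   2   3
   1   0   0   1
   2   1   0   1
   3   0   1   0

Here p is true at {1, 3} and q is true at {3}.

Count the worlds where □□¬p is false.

1: successors {3}; □¬p there: 3:T. ✓
2: successors {1, 3}; □¬p there: 1:F, 3:T. ✗
3: successors {2}; □¬p there: 2:F. ✗
Satisfying worlds: {1}.
So □□¬p fails at the other 2 worlds.

2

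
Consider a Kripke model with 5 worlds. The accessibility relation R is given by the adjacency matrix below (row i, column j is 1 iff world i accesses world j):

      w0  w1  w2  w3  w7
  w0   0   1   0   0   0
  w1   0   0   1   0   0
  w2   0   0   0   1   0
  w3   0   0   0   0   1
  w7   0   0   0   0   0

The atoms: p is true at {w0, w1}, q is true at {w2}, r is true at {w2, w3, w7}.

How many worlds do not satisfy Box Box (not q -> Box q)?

w0: successors {w1}; Box (not q -> Box q) there: w1:T. ✓
w1: successors {w2}; Box (not q -> Box q) there: w2:F. ✗
w2: successors {w3}; Box (not q -> Box q) there: w3:T. ✓
w3: successors {w7}; Box (not q -> Box q) there: w7:T. ✓
w7: no successors, so Box Box (not q -> Box q) holds vacuously. ✓
Satisfying worlds: {w0, w2, w3, w7}.
So Box Box (not q -> Box q) fails at the other 1 world.

1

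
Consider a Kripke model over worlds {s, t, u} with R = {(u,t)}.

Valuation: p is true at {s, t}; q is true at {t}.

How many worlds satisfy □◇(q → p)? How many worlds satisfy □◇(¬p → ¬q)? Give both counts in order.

For □◇(q → p):
s: no successors, so □◇(q → p) holds vacuously. ✓
t: no successors, so □◇(q → p) holds vacuously. ✓
u: successors {t}; ◇(q → p) there: t:F. ✗
— 2 worlds.
For □◇(¬p → ¬q):
s: no successors, so □◇(¬p → ¬q) holds vacuously. ✓
t: no successors, so □◇(¬p → ¬q) holds vacuously. ✓
u: successors {t}; ◇(¬p → ¬q) there: t:F. ✗
— 2 worlds.

2 and 2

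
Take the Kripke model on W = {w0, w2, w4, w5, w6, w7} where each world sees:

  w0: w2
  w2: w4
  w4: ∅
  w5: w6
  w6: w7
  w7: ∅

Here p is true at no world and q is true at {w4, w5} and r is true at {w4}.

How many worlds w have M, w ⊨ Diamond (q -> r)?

w0: successors {w2}; q -> r there: w2:T. ✓
w2: successors {w4}; q -> r there: w4:T. ✓
w4: no successors, so Diamond (q -> r) fails. ✗
w5: successors {w6}; q -> r there: w6:T. ✓
w6: successors {w7}; q -> r there: w7:T. ✓
w7: no successors, so Diamond (q -> r) fails. ✗
Satisfying worlds: {w0, w2, w5, w6}.

4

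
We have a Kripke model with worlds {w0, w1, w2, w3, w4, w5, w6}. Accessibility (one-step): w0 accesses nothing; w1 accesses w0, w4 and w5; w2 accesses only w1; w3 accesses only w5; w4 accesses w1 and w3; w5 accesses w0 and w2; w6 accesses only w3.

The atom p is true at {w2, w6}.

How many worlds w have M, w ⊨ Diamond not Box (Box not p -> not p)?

w0: no successors, so Diamond not Box (Box not p -> not p) fails. ✗
w1: successors {w0, w4, w5}; not Box (Box not p -> not p) there: w0:F, w4:F, w5:T. ✓
w2: successors {w1}; not Box (Box not p -> not p) there: w1:F. ✗
w3: successors {w5}; not Box (Box not p -> not p) there: w5:T. ✓
w4: successors {w1, w3}; not Box (Box not p -> not p) there: w1:F, w3:F. ✗
w5: successors {w0, w2}; not Box (Box not p -> not p) there: w0:F, w2:F. ✗
w6: successors {w3}; not Box (Box not p -> not p) there: w3:F. ✗
Satisfying worlds: {w1, w3}.

2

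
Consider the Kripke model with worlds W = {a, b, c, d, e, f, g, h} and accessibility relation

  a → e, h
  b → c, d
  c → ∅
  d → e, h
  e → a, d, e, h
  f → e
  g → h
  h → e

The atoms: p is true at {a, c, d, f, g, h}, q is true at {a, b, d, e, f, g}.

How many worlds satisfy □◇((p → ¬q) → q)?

a: successors {e, h}; ◇((p → ¬q) → q) there: e:T, h:T. ✓
b: successors {c, d}; ◇((p → ¬q) → q) there: c:F, d:T. ✗
c: no successors, so □◇((p → ¬q) → q) holds vacuously. ✓
d: successors {e, h}; ◇((p → ¬q) → q) there: e:T, h:T. ✓
e: successors {a, d, e, h}; ◇((p → ¬q) → q) there: a:T, d:T, e:T, h:T. ✓
f: successors {e}; ◇((p → ¬q) → q) there: e:T. ✓
g: successors {h}; ◇((p → ¬q) → q) there: h:T. ✓
h: successors {e}; ◇((p → ¬q) → q) there: e:T. ✓
Satisfying worlds: {a, c, d, e, f, g, h}.

7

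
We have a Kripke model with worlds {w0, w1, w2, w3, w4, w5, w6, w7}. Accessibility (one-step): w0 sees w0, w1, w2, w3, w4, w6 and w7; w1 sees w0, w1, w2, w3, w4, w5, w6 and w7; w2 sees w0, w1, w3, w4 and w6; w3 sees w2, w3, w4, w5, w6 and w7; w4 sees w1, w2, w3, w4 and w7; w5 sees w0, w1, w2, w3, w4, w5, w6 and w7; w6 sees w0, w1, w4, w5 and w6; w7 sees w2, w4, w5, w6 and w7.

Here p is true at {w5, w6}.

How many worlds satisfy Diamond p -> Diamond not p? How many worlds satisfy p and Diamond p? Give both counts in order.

8 and 2

For Diamond p -> Diamond not p:
w0: Diamond p is T, Diamond not p is T. ✓
w1: Diamond p is T, Diamond not p is T. ✓
w2: Diamond p is T, Diamond not p is T. ✓
w3: Diamond p is T, Diamond not p is T. ✓
w4: Diamond p is F, Diamond not p is T. ✓
w5: Diamond p is T, Diamond not p is T. ✓
w6: Diamond p is T, Diamond not p is T. ✓
w7: Diamond p is T, Diamond not p is T. ✓
— 8 worlds.
For p and Diamond p:
w0: p is F, Diamond p is T. ✗
w1: p is F, Diamond p is T. ✗
w2: p is F, Diamond p is T. ✗
w3: p is F, Diamond p is T. ✗
w4: p is F, Diamond p is F. ✗
w5: p is T, Diamond p is T. ✓
w6: p is T, Diamond p is T. ✓
w7: p is F, Diamond p is T. ✗
— 2 worlds.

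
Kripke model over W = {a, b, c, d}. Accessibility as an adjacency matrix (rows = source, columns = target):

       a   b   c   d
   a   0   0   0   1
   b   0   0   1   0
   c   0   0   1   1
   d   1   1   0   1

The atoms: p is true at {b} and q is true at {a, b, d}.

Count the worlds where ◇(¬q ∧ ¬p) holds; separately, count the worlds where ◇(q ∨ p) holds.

2 and 3

For ◇(¬q ∧ ¬p):
a: successors {d}; ¬q ∧ ¬p there: d:F. ✗
b: successors {c}; ¬q ∧ ¬p there: c:T. ✓
c: successors {c, d}; ¬q ∧ ¬p there: c:T, d:F. ✓
d: successors {a, b, d}; ¬q ∧ ¬p there: a:F, b:F, d:F. ✗
— 2 worlds.
For ◇(q ∨ p):
a: successors {d}; q ∨ p there: d:T. ✓
b: successors {c}; q ∨ p there: c:F. ✗
c: successors {c, d}; q ∨ p there: c:F, d:T. ✓
d: successors {a, b, d}; q ∨ p there: a:T, b:T, d:T. ✓
— 3 worlds.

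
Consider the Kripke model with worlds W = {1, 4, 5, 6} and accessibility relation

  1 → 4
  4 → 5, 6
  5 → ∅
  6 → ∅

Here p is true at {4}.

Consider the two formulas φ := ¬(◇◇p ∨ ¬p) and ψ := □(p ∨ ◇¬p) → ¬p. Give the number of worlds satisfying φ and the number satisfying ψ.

1 and 4

For ¬(◇◇p ∨ ¬p):
1: ◇◇p ∨ ¬p is T. ✗
4: ◇◇p ∨ ¬p is F. ✓
5: ◇◇p ∨ ¬p is T. ✗
6: ◇◇p ∨ ¬p is T. ✗
— 1 world.
For □(p ∨ ◇¬p) → ¬p:
1: □(p ∨ ◇¬p) is T, ¬p is T. ✓
4: □(p ∨ ◇¬p) is F, ¬p is F. ✓
5: □(p ∨ ◇¬p) is T, ¬p is T. ✓
6: □(p ∨ ◇¬p) is T, ¬p is T. ✓
— 4 worlds.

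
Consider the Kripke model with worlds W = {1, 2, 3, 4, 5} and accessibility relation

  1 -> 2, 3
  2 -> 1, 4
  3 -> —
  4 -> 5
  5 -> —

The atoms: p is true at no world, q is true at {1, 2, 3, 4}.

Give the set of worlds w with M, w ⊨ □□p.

1: successors {2, 3}; □p there: 2:F, 3:T. ✗
2: successors {1, 4}; □p there: 1:F, 4:F. ✗
3: no successors, so □□p holds vacuously. ✓
4: successors {5}; □p there: 5:T. ✓
5: no successors, so □□p holds vacuously. ✓

{3, 4, 5}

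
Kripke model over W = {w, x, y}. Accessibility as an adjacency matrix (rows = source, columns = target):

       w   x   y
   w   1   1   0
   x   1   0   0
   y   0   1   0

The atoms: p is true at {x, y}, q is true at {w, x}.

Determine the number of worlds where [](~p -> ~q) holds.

1

w: successors {w, x}; ~p -> ~q there: w:F, x:T. ✗
x: successors {w}; ~p -> ~q there: w:F. ✗
y: successors {x}; ~p -> ~q there: x:T. ✓
Satisfying worlds: {y}.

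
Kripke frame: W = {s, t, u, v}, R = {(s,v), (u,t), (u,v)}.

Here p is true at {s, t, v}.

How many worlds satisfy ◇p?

2

s: successors {v}; p there: v:T. ✓
t: no successors, so ◇p fails. ✗
u: successors {t, v}; p there: t:T, v:T. ✓
v: no successors, so ◇p fails. ✗
Satisfying worlds: {s, u}.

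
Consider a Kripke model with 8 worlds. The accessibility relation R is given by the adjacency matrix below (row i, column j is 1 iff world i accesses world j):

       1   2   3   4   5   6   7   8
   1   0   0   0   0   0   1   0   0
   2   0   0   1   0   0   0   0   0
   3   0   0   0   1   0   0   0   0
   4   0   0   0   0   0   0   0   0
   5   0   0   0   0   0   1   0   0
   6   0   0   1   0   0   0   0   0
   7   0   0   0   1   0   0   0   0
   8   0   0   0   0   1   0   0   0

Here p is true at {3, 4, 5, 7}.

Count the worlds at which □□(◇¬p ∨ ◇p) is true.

6

1: successors {6}; □(◇¬p ∨ ◇p) there: 6:T. ✓
2: successors {3}; □(◇¬p ∨ ◇p) there: 3:F. ✗
3: successors {4}; □(◇¬p ∨ ◇p) there: 4:T. ✓
4: no successors, so □□(◇¬p ∨ ◇p) holds vacuously. ✓
5: successors {6}; □(◇¬p ∨ ◇p) there: 6:T. ✓
6: successors {3}; □(◇¬p ∨ ◇p) there: 3:F. ✗
7: successors {4}; □(◇¬p ∨ ◇p) there: 4:T. ✓
8: successors {5}; □(◇¬p ∨ ◇p) there: 5:T. ✓
Satisfying worlds: {1, 3, 4, 5, 7, 8}.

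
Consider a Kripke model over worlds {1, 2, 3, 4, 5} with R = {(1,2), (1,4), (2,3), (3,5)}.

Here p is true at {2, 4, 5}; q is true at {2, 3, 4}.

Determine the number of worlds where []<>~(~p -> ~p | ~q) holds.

2

1: successors {2, 4}; <>~(~p -> ~p | ~q) there: 2:F, 4:F. ✗
2: successors {3}; <>~(~p -> ~p | ~q) there: 3:F. ✗
3: successors {5}; <>~(~p -> ~p | ~q) there: 5:F. ✗
4: no successors, so []<>~(~p -> ~p | ~q) holds vacuously. ✓
5: no successors, so []<>~(~p -> ~p | ~q) holds vacuously. ✓
Satisfying worlds: {4, 5}.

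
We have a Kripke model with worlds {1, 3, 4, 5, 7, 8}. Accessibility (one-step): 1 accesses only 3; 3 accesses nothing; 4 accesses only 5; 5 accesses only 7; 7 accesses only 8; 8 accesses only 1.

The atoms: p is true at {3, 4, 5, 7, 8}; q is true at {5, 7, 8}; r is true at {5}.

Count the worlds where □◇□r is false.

1: successors {3}; ◇□r there: 3:F. ✗
3: no successors, so □◇□r holds vacuously. ✓
4: successors {5}; ◇□r there: 5:F. ✗
5: successors {7}; ◇□r there: 7:F. ✗
7: successors {8}; ◇□r there: 8:F. ✗
8: successors {1}; ◇□r there: 1:T. ✓
Satisfying worlds: {3, 8}.
So □◇□r fails at the other 4 worlds.

4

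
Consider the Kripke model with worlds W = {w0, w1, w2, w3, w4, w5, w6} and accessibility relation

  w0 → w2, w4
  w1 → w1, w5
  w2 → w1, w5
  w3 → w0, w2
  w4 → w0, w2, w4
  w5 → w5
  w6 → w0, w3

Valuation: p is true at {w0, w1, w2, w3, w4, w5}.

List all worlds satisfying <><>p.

{w0, w1, w2, w3, w4, w5, w6}

w0: successors {w2, w4}; <>p there: w2:T, w4:T. ✓
w1: successors {w1, w5}; <>p there: w1:T, w5:T. ✓
w2: successors {w1, w5}; <>p there: w1:T, w5:T. ✓
w3: successors {w0, w2}; <>p there: w0:T, w2:T. ✓
w4: successors {w0, w2, w4}; <>p there: w0:T, w2:T, w4:T. ✓
w5: successors {w5}; <>p there: w5:T. ✓
w6: successors {w0, w3}; <>p there: w0:T, w3:T. ✓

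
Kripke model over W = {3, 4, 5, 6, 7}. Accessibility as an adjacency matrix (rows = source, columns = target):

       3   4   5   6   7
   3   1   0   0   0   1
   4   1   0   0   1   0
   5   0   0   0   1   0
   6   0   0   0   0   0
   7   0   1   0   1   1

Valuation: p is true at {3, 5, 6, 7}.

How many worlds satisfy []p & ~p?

3: []p is T, ~p is F. ✗
4: []p is T, ~p is T. ✓
5: []p is T, ~p is F. ✗
6: []p is T, ~p is F. ✗
7: []p is F, ~p is F. ✗
Satisfying worlds: {4}.

1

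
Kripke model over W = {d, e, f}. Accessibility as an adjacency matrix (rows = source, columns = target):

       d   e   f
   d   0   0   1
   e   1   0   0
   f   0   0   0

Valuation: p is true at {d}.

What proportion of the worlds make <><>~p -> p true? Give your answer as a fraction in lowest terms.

2/3

d: <><>~p is F, p is T. ✓
e: <><>~p is T, p is F. ✗
f: <><>~p is F, p is F. ✓
That's 2 of 3 worlds, so 2/3.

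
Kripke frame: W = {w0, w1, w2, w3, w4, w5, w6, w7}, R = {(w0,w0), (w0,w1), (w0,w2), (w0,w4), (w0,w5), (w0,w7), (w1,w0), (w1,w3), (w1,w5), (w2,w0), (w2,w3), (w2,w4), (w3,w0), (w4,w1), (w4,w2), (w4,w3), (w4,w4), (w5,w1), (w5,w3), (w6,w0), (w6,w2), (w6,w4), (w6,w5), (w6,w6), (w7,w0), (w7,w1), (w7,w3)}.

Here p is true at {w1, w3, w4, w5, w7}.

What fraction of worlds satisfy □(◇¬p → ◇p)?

3/8

w0: successors {w0, w1, w2, w4, w5, w7}; ◇¬p → ◇p there: w0:T, w1:T, w2:T, w4:T, w5:T, w7:T. ✓
w1: successors {w0, w3, w5}; ◇¬p → ◇p there: w0:T, w3:F, w5:T. ✗
w2: successors {w0, w3, w4}; ◇¬p → ◇p there: w0:T, w3:F, w4:T. ✗
w3: successors {w0}; ◇¬p → ◇p there: w0:T. ✓
w4: successors {w1, w2, w3, w4}; ◇¬p → ◇p there: w1:T, w2:T, w3:F, w4:T. ✗
w5: successors {w1, w3}; ◇¬p → ◇p there: w1:T, w3:F. ✗
w6: successors {w0, w2, w4, w5, w6}; ◇¬p → ◇p there: w0:T, w2:T, w4:T, w5:T, w6:T. ✓
w7: successors {w0, w1, w3}; ◇¬p → ◇p there: w0:T, w1:T, w3:F. ✗
That's 3 of 8 worlds, so 3/8.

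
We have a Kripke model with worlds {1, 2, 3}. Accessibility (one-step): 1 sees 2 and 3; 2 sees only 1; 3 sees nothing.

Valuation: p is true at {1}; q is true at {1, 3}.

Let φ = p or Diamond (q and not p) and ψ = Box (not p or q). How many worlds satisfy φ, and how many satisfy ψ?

1 and 3

For p or Diamond (q and not p):
1: p is T, Diamond (q and not p) is T. ✓
2: p is F, Diamond (q and not p) is F. ✗
3: p is F, Diamond (q and not p) is F. ✗
— 1 world.
For Box (not p or q):
1: successors {2, 3}; not p or q there: 2:T, 3:T. ✓
2: successors {1}; not p or q there: 1:T. ✓
3: no successors, so Box (not p or q) holds vacuously. ✓
— 3 worlds.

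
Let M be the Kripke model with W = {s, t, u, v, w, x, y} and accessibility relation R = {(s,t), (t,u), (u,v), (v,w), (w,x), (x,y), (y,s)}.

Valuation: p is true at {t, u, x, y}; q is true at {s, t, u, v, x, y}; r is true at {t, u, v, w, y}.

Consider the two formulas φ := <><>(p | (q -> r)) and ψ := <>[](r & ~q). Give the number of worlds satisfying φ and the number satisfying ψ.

6 and 1

For <><>(p | (q -> r)):
s: successors {t}; <>(p | (q -> r)) there: t:T. ✓
t: successors {u}; <>(p | (q -> r)) there: u:T. ✓
u: successors {v}; <>(p | (q -> r)) there: v:T. ✓
v: successors {w}; <>(p | (q -> r)) there: w:T. ✓
w: successors {x}; <>(p | (q -> r)) there: x:T. ✓
x: successors {y}; <>(p | (q -> r)) there: y:F. ✗
y: successors {s}; <>(p | (q -> r)) there: s:T. ✓
— 6 worlds.
For <>[](r & ~q):
s: successors {t}; [](r & ~q) there: t:F. ✗
t: successors {u}; [](r & ~q) there: u:F. ✗
u: successors {v}; [](r & ~q) there: v:T. ✓
v: successors {w}; [](r & ~q) there: w:F. ✗
w: successors {x}; [](r & ~q) there: x:F. ✗
x: successors {y}; [](r & ~q) there: y:F. ✗
y: successors {s}; [](r & ~q) there: s:F. ✗
— 1 world.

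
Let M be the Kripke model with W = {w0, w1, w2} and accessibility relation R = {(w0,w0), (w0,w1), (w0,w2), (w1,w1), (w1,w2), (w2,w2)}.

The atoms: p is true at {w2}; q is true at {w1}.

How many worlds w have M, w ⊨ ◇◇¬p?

2

w0: successors {w0, w1, w2}; ◇¬p there: w0:T, w1:T, w2:F. ✓
w1: successors {w1, w2}; ◇¬p there: w1:T, w2:F. ✓
w2: successors {w2}; ◇¬p there: w2:F. ✗
Satisfying worlds: {w0, w1}.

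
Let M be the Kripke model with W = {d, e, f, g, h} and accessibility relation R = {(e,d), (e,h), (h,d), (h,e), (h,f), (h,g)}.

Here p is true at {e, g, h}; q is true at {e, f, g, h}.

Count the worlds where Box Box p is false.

2

d: no successors, so Box Box p holds vacuously. ✓
e: successors {d, h}; Box p there: d:T, h:F. ✗
f: no successors, so Box Box p holds vacuously. ✓
g: no successors, so Box Box p holds vacuously. ✓
h: successors {d, e, f, g}; Box p there: d:T, e:F, f:T, g:T. ✗
Satisfying worlds: {d, f, g}.
So Box Box p fails at the other 2 worlds.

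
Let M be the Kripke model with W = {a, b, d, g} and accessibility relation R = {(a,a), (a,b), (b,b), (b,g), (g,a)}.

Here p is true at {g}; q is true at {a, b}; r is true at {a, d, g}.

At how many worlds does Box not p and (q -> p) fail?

a: Box not p is T, q -> p is F. ✗
b: Box not p is F, q -> p is F. ✗
d: Box not p is T, q -> p is T. ✓
g: Box not p is T, q -> p is T. ✓
Satisfying worlds: {d, g}.
So Box not p and (q -> p) fails at the other 2 worlds.

2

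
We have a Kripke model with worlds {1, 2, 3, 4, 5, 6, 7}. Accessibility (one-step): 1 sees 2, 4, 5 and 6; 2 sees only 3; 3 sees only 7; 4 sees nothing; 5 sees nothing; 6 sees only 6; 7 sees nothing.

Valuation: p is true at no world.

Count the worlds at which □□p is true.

1: successors {2, 4, 5, 6}; □p there: 2:F, 4:T, 5:T, 6:F. ✗
2: successors {3}; □p there: 3:F. ✗
3: successors {7}; □p there: 7:T. ✓
4: no successors, so □□p holds vacuously. ✓
5: no successors, so □□p holds vacuously. ✓
6: successors {6}; □p there: 6:F. ✗
7: no successors, so □□p holds vacuously. ✓
Satisfying worlds: {3, 4, 5, 7}.

4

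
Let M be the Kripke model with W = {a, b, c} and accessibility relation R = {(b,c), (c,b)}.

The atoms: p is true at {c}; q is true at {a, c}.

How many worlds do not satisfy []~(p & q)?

a: no successors, so []~(p & q) holds vacuously. ✓
b: successors {c}; ~(p & q) there: c:F. ✗
c: successors {b}; ~(p & q) there: b:T. ✓
Satisfying worlds: {a, c}.
So []~(p & q) fails at the other 1 world.

1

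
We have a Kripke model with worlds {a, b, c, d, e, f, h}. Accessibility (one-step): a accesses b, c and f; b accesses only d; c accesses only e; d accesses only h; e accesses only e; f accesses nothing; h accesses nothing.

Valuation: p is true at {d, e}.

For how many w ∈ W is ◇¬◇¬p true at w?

4

a: successors {b, c, f}; ¬◇¬p there: b:T, c:T, f:T. ✓
b: successors {d}; ¬◇¬p there: d:F. ✗
c: successors {e}; ¬◇¬p there: e:T. ✓
d: successors {h}; ¬◇¬p there: h:T. ✓
e: successors {e}; ¬◇¬p there: e:T. ✓
f: no successors, so ◇¬◇¬p fails. ✗
h: no successors, so ◇¬◇¬p fails. ✗
Satisfying worlds: {a, c, d, e}.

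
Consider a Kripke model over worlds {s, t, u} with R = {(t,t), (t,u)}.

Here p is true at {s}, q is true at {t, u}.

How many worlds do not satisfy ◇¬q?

s: no successors, so ◇¬q fails. ✗
t: successors {t, u}; ¬q there: t:F, u:F. ✗
u: no successors, so ◇¬q fails. ✗
Satisfying worlds: ∅.
So ◇¬q fails at the other 3 worlds.

3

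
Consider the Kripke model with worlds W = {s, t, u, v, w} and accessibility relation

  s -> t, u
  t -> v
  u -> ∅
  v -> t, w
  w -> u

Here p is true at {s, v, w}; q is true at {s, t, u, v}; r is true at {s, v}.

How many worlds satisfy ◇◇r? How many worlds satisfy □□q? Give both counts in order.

2 and 4

For ◇◇r:
s: successors {t, u}; ◇r there: t:T, u:F. ✓
t: successors {v}; ◇r there: v:F. ✗
u: no successors, so ◇◇r fails. ✗
v: successors {t, w}; ◇r there: t:T, w:F. ✓
w: successors {u}; ◇r there: u:F. ✗
— 2 worlds.
For □□q:
s: successors {t, u}; □q there: t:T, u:T. ✓
t: successors {v}; □q there: v:F. ✗
u: no successors, so □□q holds vacuously. ✓
v: successors {t, w}; □q there: t:T, w:T. ✓
w: successors {u}; □q there: u:T. ✓
— 4 worlds.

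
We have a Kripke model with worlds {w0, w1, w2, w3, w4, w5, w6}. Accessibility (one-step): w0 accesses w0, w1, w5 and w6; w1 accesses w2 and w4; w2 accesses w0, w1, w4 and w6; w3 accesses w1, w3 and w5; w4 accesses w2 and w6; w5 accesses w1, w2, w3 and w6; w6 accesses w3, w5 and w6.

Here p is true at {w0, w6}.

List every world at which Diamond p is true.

w0: successors {w0, w1, w5, w6}; p there: w0:T, w1:F, w5:F, w6:T. ✓
w1: successors {w2, w4}; p there: w2:F, w4:F. ✗
w2: successors {w0, w1, w4, w6}; p there: w0:T, w1:F, w4:F, w6:T. ✓
w3: successors {w1, w3, w5}; p there: w1:F, w3:F, w5:F. ✗
w4: successors {w2, w6}; p there: w2:F, w6:T. ✓
w5: successors {w1, w2, w3, w6}; p there: w1:F, w2:F, w3:F, w6:T. ✓
w6: successors {w3, w5, w6}; p there: w3:F, w5:F, w6:T. ✓

{w0, w2, w4, w5, w6}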